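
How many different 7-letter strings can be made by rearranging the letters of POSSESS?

210

The 7 letters of POSSESS have repeats: S appearing 4 times.
So there are 7! / (4!) = 210 distinguishable arrangements.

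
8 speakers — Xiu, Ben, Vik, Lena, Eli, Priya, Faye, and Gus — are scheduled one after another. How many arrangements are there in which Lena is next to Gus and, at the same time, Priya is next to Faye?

2880

Treat {Lena,Gus} as one block (2 orders) and {Priya,Faye} as another (2 orders).
That leaves 6 units to arrange: 2 × 2 × 6! = 4 × 720 = 2880.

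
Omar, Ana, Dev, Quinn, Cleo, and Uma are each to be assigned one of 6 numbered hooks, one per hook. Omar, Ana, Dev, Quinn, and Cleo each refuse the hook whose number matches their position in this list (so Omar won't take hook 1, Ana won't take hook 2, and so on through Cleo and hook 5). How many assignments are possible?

309

Let Aᵢ (for 1 ≤ i ≤ 5) be the placements that put person i in their forbidden hook. Any j of these fix j positions, leaving (6−j)! ways to fill the rest, and there are C(5,j) ways to pick which j.
By inclusion–exclusion, the number of valid placements is Σ_{j=0}^{5} (−1)^j C(5,j)·(6−j)!.
Computing: 720 − 600 + 240 − 60 + 10 − 1 = 309.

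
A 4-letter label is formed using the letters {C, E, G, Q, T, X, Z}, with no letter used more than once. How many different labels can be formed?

840

With no repetition, fill the 4 letters in order: 7 choices, then 6, down to 4.
That product is 7 × 6 × 5 × 4 = 840.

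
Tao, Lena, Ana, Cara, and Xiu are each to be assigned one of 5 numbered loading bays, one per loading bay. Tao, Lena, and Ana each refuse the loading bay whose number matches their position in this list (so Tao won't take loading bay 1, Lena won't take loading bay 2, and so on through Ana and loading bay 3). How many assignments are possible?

Let Aᵢ (for i ∈ {1, 2, 3}) be the placements that put person i in their forbidden loading bay. Any j of these fix j positions, leaving (5−j)! ways to fill the rest, and there are C(3,j) ways to pick which j.
By inclusion–exclusion, the number of valid placements is Σ_{j=0}^{3} (−1)^j C(3,j)·(5−j)!.
Computing: 120 − 72 + 18 − 2 = 64.

64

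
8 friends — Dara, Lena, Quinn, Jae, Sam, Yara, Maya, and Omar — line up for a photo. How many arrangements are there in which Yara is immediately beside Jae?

Treat {Yara, Jae} as a single unit. There are 7 units to order, and the pair itself can be ordered 2 ways.
So the count is 2·(7)! = 10080.

10080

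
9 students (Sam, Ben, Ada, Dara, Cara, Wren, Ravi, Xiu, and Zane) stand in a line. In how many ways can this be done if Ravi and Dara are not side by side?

Of the 9! = 362880 arrangements, those with Ravi and Dara adjacent number 2 × 8! = 80640 (treat the pair as a block with 2 internal orders).
Complementary counting: 362880 − 80640 = 282240.

282240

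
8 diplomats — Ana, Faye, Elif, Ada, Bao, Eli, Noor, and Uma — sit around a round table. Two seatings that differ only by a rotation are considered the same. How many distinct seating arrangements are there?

5040

Seat Ana anywhere (absorbing the rotational symmetry), then permute the other 7: (7)! = 5040.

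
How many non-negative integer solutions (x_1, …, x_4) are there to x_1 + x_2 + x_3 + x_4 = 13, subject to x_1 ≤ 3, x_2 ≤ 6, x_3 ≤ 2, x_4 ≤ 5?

Without the upper bounds there are C(16,3) = 560 ways to split 13 among 4 variables.
Subtract solutions that violate a single cap (substitute x_i' = x_i − (cap_i+1)): x_1 ≥ 4 gives C(12,3) = 220; x_2 ≥ 7 gives C(9,3) = 84; x_3 ≥ 3 gives C(13,3) = 286; x_4 ≥ 6 gives C(10,3) = 120. Together 710.
Add back pairs where two caps are both exceeded: 10 + 84 + 20 + 20 + 1 + 35 = 170.
Subtract triples: 0 + 0 + 1 + 0 = 1.
By inclusion–exclusion the count is 560 − 710 + 170 − 1 = 19.

19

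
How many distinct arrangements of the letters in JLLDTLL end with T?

With the last slot taken by T, it remains to arrange the other 6 letters (JLLDLL).
Those 6 letters have L appearing 4 times, giving (6)!/(4!) = 30.

30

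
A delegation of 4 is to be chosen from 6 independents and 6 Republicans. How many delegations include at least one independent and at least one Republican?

465

Total 4-person selections from all 12: C(12,4) = 495.
Subtract selections that omit an entire group: no independents → C(6,4) = 15; no Republicans → C(6,4) = 15.
Both groups omitted at once is impossible, so 495 − 30 = 465.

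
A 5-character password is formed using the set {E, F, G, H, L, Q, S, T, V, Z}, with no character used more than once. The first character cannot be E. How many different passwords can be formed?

27216

The first character has 10−1 = 9 choices (anything except E).
The remaining 4 characters are filled from the other 9 symbols without repetition: 9 × 8 × 7 × 6 = 3024.
Total: 9 × 3024 = 27216.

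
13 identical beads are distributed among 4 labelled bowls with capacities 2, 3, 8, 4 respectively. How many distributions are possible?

Ignoring the caps, the number of non-negative solutions to x_1+…+x_4 = 13 is C(16,3) = 560.
Subtract solutions that violate a single cap (substitute x_i' = x_i − (cap_i+1)): x_1 ≥ 3 gives C(13,3) = 286; x_2 ≥ 4 gives C(12,3) = 220; x_3 ≥ 9 gives C(7,3) = 35; x_4 ≥ 5 gives C(11,3) = 165. Together 706.
Add back pairs where two caps are both exceeded: 84 + 4 + 56 + 1 + 35 + 0 = 180.
Subtract triples: 0 + 4 + 0 + 0 = 4.
By inclusion–exclusion the count is 560 − 706 + 180 − 4 = 30.

30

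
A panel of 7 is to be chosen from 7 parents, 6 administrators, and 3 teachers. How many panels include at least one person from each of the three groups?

Total 7-person selections from all 16: C(16,7) = 11440.
Selections missing a whole group: no parents → C(9,7) = 36; no administrators → C(10,7) = 120; no teachers → C(13,7) = 1716.
Add back selections omitting two groups (i.e. drawn from a single group): C(7,7) + C(6,7) + C(3,7) = 1.
By inclusion–exclusion: 11440 − 1872 + 1 = 9569.

9569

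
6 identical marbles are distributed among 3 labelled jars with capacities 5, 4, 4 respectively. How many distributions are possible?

By stars and bars, unrestricted non-negative solutions to x_1+…+x_3 = 6 number C(6+2,2) = 28.
Subtract solutions that violate a single cap (substitute x_i' = x_i − (cap_i+1)): x_1 ≥ 6 gives C(2,2) = 1; x_2 ≥ 5 gives C(3,2) = 3; x_3 ≥ 5 gives C(3,2) = 3. Together 7.
No two caps can be exceeded simultaneously, so the pair terms are all 0.
By inclusion–exclusion the count is 28 − 7 + 0 = 21.

21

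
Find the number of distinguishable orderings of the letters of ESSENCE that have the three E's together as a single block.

Treat the 3 copies of E as a single block. The multiset to arrange is then {EEE, C, N, S, S}, 5 items in all.
That gives (5)!/(2!) = 60 arrangements.

60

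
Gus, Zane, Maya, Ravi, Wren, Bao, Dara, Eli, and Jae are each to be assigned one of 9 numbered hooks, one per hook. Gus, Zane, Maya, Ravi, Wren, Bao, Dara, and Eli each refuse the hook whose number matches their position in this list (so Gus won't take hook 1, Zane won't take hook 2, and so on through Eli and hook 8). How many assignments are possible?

Let Aᵢ (for 1 ≤ i ≤ 8) be the placements that put person i in their forbidden hook. Any j of these fix j positions, leaving (9−j)! ways to fill the rest, and there are C(8,j) ways to pick which j.
By inclusion–exclusion, the number of valid placements is Σ_{j=0}^{8} (−1)^j C(8,j)·(9−j)!.
Computing: 362880 − 322560 + 141120 − 40320 + 8400 − 1344 + 168 − 16 + 1 = 148329.

148329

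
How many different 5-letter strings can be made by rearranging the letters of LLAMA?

30

The 5 letters of LLAMA have repeats: A appearing twice and L appearing twice.
Dividing 5! = 120 by 2!·2! = 4 for the repeated letters gives 30.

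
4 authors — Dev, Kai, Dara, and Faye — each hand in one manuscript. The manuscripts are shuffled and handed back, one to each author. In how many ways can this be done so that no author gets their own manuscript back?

9

This is the derangement count D_4: permutations of 4 items with no fixed point.
By inclusion–exclusion this is Σ_{j=0}^{4} (−1)^j C(4,j)·(4−j)!.
Computing: 24 − 24 + 12 − 4 + 1 = 9.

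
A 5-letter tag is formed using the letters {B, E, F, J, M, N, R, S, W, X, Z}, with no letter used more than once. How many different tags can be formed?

With no repetition, fill the 5 letters in order: 11 choices, then 10, down to 7.
11 × 10 × 9 × 8 × 7 = 55440.

55440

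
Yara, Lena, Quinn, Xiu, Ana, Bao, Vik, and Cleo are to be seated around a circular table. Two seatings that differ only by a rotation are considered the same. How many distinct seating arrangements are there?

5040

Around a circle, 8 distinct people have 8!/8 = (7)! = 5040 rotationally distinct seatings.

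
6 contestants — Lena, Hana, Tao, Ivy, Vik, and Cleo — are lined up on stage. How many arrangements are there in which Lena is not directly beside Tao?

480

Of the 6! = 720 arrangements, those with Lena and Tao adjacent number 2 × 5! = 240 (treat the pair as a block with 2 internal orders).
So 720 − 240 = 480 arrangements keep them apart.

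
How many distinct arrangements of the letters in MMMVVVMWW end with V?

Fix V in the last position and arrange the remaining 8 letters.
Those 8 letters have M appearing 4 times, V appearing twice, and W appearing twice, giving (8)!/(4!·2!·2!) = 420.

420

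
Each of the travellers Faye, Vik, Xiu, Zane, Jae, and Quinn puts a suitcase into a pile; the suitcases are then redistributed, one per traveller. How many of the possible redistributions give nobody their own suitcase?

Count assignments avoiding every fixed point. For any j of the 6 travellers fixed to their own suitcase, the other 6−j can be arranged in (6−j)! ways.
By inclusion–exclusion this is Σ_{j=0}^{6} (−1)^j C(6,j)·(6−j)!.
Computing: 720 − 720 + 360 − 120 + 30 − 6 + 1 = 265.

265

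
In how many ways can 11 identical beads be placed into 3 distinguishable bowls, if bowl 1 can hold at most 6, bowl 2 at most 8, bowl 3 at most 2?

15

Ignoring the caps, the number of non-negative solutions to x_1+…+x_3 = 11 is C(13,2) = 78.
Subtract solutions that violate a single cap (substitute x_i' = x_i − (cap_i+1)): x_1 ≥ 7 gives C(6,2) = 15; x_2 ≥ 9 gives C(4,2) = 6; x_3 ≥ 3 gives C(10,2) = 45. Together 66.
Add back pairs where two caps are both exceeded: 0 + 3 + 0 = 3.
By inclusion–exclusion the count is 78 − 66 + 3 = 15.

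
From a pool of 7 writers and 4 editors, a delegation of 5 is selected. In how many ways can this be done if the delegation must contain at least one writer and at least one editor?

Total 5-person selections from all 11: C(11,5) = 462.
Subtract selections that omit an entire group: no writers → C(4,5) = 0; no editors → C(7,5) = 21.
Both groups omitted at once is impossible, so 462 − 21 = 441.

441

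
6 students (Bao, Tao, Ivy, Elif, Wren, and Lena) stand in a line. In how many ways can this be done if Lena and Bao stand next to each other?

240

Glue Lena and Bao into one block (2 internal orders), leaving 5 units to arrange in a row.
That gives 2 × 5! = 2 × 120 = 240.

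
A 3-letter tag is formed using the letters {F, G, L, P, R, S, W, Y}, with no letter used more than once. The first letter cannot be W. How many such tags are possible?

294

The first letter has 8−1 = 7 choices (anything except W).
The remaining 2 letters are filled from the other 7 symbols without repetition: 7 × 6 = 42.
Total: 7 × 42 = 294.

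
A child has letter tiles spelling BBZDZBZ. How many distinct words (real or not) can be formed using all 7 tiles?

140

Letter multiplicities in BBZDZBZ: B×3, D×1, Z×3.
Dividing 7! = 5040 by 3!·3! = 36 for the repeated letters gives 140.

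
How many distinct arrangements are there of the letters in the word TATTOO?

60

Letter multiplicities in TATTOO: A×1, O×2, T×3.
Dividing 6! = 720 by 3!·2! = 12 for the repeated letters gives 60.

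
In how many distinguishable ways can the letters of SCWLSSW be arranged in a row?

420

The 7 letters of SCWLSSW have repeats: S appearing 3 times and W appearing twice.
Dividing 7! = 5040 by 3!·2! = 12 for the repeated letters gives 420.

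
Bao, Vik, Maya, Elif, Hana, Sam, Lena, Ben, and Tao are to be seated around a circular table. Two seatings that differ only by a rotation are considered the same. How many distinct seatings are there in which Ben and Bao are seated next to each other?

Glue Ben and Bao into a block (2 internal orders). Seating 8 units around a circle gives (7)! arrangements.
So 2 × (7)! = 2 × 5040 = 10080.

10080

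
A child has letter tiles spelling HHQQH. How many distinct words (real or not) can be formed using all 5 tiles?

Letter multiplicities in HHQQH: H×3, Q×2.
Dividing 5! = 120 by 3!·2! = 12 for the repeated letters gives 10.

10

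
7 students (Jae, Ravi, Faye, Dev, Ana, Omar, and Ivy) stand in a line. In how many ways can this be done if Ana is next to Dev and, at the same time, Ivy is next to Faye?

480

Treat {Ana,Dev} as one block (2 orders) and {Ivy,Faye} as another (2 orders).
That leaves 5 units to arrange: 2 × 2 × 5! = 4 × 120 = 480.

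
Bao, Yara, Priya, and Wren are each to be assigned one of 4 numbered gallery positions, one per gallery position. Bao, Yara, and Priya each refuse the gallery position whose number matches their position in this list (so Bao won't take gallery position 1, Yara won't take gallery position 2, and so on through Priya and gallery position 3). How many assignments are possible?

Let Aᵢ (for i ∈ {1, 2, 3}) be the placements that put person i in their forbidden gallery position. Any j of these fix j positions, leaving (4−j)! ways to fill the rest, and there are C(3,j) ways to pick which j.
By inclusion–exclusion, the number of valid placements is Σ_{j=0}^{3} (−1)^j C(3,j)·(4−j)!.
Computing: 24 − 18 + 6 − 1 = 11.

11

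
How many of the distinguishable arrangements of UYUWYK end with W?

Fix W in the last position and arrange the remaining 5 letters.
Those 5 letters have U appearing twice and Y appearing twice, giving (5)!/(2!·2!) = 30.

30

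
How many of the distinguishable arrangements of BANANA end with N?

Fix N in the last position and arrange the remaining 5 letters.
Those 5 letters have A appearing 3 times, giving (5)!/(3!) = 20.

20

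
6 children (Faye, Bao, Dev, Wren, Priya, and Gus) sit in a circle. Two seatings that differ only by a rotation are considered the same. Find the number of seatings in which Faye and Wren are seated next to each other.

Glue Faye and Wren into a block (2 internal orders). Seating 5 units around a circle gives (4)! arrangements.
So 2 × (4)! = 2 × 24 = 48.

48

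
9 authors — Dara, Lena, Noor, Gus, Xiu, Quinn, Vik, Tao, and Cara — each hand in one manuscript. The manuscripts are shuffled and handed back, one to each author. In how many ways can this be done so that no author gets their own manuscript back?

Count assignments avoiding every fixed point. For any j of the 9 authors fixed to their own manuscript, the other 9−j can be arranged in (9−j)! ways.
By inclusion–exclusion this is Σ_{j=0}^{9} (−1)^j C(9,j)·(9−j)!.
Computing: 362880 − 362880 + 181440 − 60480 + 15120 − 3024 + 504 − 72 + 9 − 1 = 133496.

133496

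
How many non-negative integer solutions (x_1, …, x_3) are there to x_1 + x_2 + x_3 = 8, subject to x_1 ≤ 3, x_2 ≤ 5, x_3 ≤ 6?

By stars and bars, unrestricted non-negative solutions to x_1+…+x_3 = 8 number C(8+2,2) = 45.
Subtract solutions that violate a single cap (substitute x_i' = x_i − (cap_i+1)): x_1 ≥ 4 gives C(6,2) = 15; x_2 ≥ 6 gives C(4,2) = 6; x_3 ≥ 7 gives C(3,2) = 3. Together 24.
No two caps can be exceeded simultaneously, so the pair terms are all 0.
By inclusion–exclusion the count is 45 − 24 + 0 = 21.

21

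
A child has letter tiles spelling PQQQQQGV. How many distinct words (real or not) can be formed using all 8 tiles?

PQQQQQGV has 8 letters with Q appearing 5 times.
Dividing 8! = 40320 by 5! = 120 for the repeated letters gives 336.

336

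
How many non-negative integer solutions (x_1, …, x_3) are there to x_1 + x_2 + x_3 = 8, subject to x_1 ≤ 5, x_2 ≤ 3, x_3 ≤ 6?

21

Without the upper bounds there are C(10,2) = 45 ways to split 8 among 3 variables.
Subtract solutions that violate a single cap (substitute x_i' = x_i − (cap_i+1)): x_1 ≥ 6 gives C(4,2) = 6; x_2 ≥ 4 gives C(6,2) = 15; x_3 ≥ 7 gives C(3,2) = 3. Together 24.
No two caps can be exceeded simultaneously, so the pair terms are all 0.
By inclusion–exclusion the count is 45 − 24 + 0 = 21.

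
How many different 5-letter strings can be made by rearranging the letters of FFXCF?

20

Letter multiplicities in FFXCF: C×1, F×3, X×1.
So there are 5! / (3!) = 20 distinguishable arrangements.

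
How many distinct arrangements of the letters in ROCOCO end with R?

Fix R in the last position and arrange the remaining 5 letters.
Those 5 letters have C appearing twice and O appearing 3 times, giving (5)!/(3!·2!) = 10.

10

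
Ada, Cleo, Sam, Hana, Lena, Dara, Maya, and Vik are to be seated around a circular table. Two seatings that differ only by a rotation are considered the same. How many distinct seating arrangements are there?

Around a circle, 8 distinct people have 8!/8 = (7)! = 5040 rotationally distinct seatings.

5040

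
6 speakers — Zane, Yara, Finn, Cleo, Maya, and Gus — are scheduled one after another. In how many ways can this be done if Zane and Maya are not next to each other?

There are 6! = 720 arrangements in all. If Zane and Maya are adjacent, merging them into one block gives 2·(5)! = 240 arrangements.
Complementary counting: 720 − 240 = 480.

480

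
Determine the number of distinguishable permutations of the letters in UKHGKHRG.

5040

The 8 letters of UKHGKHRG have repeats: G appearing twice, H appearing twice, and K appearing twice.
The number of distinct arrangements is 8!/(2!·2!·2!) = 40320/8 = 5040.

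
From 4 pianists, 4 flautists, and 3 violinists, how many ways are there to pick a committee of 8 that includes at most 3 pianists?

Split by how many pianists are chosen (0 through 3).
Sum: C(4,0)·C(7,8) + C(4,1)·C(7,7) + C(4,2)·C(7,6) + C(4,3)·C(7,5) = 0 + 4 + 42 + 84 = 130.

130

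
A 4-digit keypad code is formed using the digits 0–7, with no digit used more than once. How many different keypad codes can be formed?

With no repetition, fill the 4 digits in order: 8 choices, then 7, down to 5.
8 × 7 × 6 × 5 = 1680.

1680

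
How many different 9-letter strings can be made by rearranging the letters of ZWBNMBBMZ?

ZWBNMBBMZ has 9 letters with B appearing 3 times, M appearing twice, and Z appearing twice.
Dividing 9! = 362880 by 3!·2!·2! = 24 for the repeated letters gives 15120.

15120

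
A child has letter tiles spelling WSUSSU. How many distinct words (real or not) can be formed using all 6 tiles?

WSUSSU has 6 letters with S appearing 3 times and U appearing twice.
Dividing 6! = 720 by 3!·2! = 12 for the repeated letters gives 60.

60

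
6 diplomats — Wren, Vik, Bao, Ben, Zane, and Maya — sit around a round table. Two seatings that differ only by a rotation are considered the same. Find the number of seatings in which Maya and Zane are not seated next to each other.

All circular seatings of 6 people number (5)! = 120.
Seatings with Maya beside Zane: treat them as a block with 2 internal orders, giving 2 × (4)! = 48.
Subtracting, 120 − 48 = 72.

72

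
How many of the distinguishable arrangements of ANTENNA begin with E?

60

Fix E in the first position and arrange the remaining 6 letters.
Those 6 letters have A appearing twice and N appearing 3 times, giving (6)!/(3!·2!) = 60.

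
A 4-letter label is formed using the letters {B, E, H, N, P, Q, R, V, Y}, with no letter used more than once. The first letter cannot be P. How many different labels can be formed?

The first letter has 9−1 = 8 choices (anything except P).
The remaining 3 letters are filled from the other 8 symbols without repetition: 8 × 7 × 6 = 336.
Total: 8 × 336 = 2688.

2688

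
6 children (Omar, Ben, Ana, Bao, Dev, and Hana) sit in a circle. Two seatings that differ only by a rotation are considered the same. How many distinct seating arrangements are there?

Fix one person's seat to break rotational symmetry; the remaining 5 people can be arranged in (5)! = 120 ways.

120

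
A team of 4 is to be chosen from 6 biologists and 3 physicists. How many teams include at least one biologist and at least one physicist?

111

With no constraint there are C(9,4) = 126 possible selections.
Subtract selections that omit an entire group: no biologists → C(3,4) = 0; no physicists → C(6,4) = 15.
Both groups omitted at once is impossible, so 126 − 15 = 111.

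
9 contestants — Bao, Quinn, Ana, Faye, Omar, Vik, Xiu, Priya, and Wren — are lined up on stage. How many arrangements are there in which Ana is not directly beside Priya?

282240

There are 9! = 362880 arrangements in all. If Ana and Priya are adjacent, merging them into one block gives 2·(8)! = 80640 arrangements.
Complementary counting: 362880 − 80640 = 282240.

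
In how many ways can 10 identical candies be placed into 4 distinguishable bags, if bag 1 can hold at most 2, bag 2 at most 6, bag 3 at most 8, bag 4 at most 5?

By stars and bars, unrestricted non-negative solutions to x_1+…+x_4 = 10 number C(10+3,3) = 286.
Subtract solutions that violate a single cap (substitute x_i' = x_i − (cap_i+1)): x_1 ≥ 3 gives C(10,3) = 120; x_2 ≥ 7 gives C(6,3) = 20; x_3 ≥ 9 gives C(4,3) = 4; x_4 ≥ 6 gives C(7,3) = 35. Together 179.
Add back pairs where two caps are both exceeded: 1 + 0 + 4 + 0 + 0 + 0 = 5.
By inclusion–exclusion the count is 286 − 179 + 5 = 112.

112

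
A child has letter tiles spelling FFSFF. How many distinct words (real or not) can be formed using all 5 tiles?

5

Letter multiplicities in FFSFF: F×4, S×1.
The number of distinct arrangements is 5!/(4!) = 120/24 = 5.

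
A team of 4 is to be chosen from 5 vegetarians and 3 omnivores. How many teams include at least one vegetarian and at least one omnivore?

65

Unrestricted: C(8,4) = 70 ways to pick any 4 of the 8.
Subtract selections that omit an entire group: no vegetarians → C(3,4) = 0; no omnivores → C(5,4) = 5.
Both groups omitted at once is impossible, so 70 − 5 = 65.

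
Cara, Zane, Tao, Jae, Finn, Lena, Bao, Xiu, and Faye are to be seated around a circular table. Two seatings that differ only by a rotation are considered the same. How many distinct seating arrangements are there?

40320

Fix one person's seat to break rotational symmetry; the remaining 8 people can be arranged in (8)! = 40320 ways.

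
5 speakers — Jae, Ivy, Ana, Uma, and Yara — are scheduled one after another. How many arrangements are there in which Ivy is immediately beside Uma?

Glue Ivy and Uma into one block (2 internal orders), leaving 4 units to arrange in a row.
That gives 2 × 4! = 2 × 24 = 48.

48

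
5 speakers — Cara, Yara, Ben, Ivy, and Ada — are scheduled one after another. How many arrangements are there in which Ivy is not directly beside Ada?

Of the 5! = 120 arrangements, those with Ivy and Ada adjacent number 2 × 4! = 48 (treat the pair as a block with 2 internal orders).
Complementary counting: 120 − 48 = 72.

72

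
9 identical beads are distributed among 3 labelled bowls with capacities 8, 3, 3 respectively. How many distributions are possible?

15

By stars and bars, unrestricted non-negative solutions to x_1+…+x_3 = 9 number C(9+2,2) = 55.
Subtract solutions that violate a single cap (substitute x_i' = x_i − (cap_i+1)): x_1 ≥ 9 gives C(2,2) = 1; x_2 ≥ 4 gives C(7,2) = 21; x_3 ≥ 4 gives C(7,2) = 21. Together 43.
Add back pairs where two caps are both exceeded: 0 + 0 + 3 = 3.
By inclusion–exclusion the count is 55 − 43 + 3 = 15.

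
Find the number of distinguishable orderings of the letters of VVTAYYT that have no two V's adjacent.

450

There are 7!/(2!·2!·2!) = 630 arrangements of VVTAYYT in total.
Arrangements with the V's together: treat VV as one letter, giving (6)!/(2!·2!) = 180.
Subtracting, 630 − 180 = 450 arrangements keep the V's apart.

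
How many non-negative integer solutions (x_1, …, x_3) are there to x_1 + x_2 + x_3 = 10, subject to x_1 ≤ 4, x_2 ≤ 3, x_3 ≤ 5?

Without the upper bounds there are C(12,2) = 66 ways to split 10 among 3 variables.
Subtract solutions that violate a single cap (substitute x_i' = x_i − (cap_i+1)): x_1 ≥ 5 gives C(7,2) = 21; x_2 ≥ 4 gives C(8,2) = 28; x_3 ≥ 6 gives C(6,2) = 15. Together 64.
Add back pairs where two caps are both exceeded: 3 + 0 + 1 = 4.
By inclusion–exclusion the count is 66 − 64 + 4 = 6.

6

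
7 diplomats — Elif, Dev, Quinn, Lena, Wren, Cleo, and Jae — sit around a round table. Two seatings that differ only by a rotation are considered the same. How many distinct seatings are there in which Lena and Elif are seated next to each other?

Treat {Lena, Elif} as one unit (2 internal orders) and seat the resulting 6 units around the table: (5)! circular arrangements.
So 2 × (5)! = 2 × 120 = 240.

240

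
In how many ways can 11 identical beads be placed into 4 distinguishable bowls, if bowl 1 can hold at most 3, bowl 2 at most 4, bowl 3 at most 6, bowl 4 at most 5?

Without the upper bounds there are C(14,3) = 364 ways to split 11 among 4 bowls.
Subtract solutions that violate a single cap (substitute x_i' = x_i − (cap_i+1)): x_1 ≥ 4 gives C(10,3) = 120; x_2 ≥ 5 gives C(9,3) = 84; x_3 ≥ 7 gives C(7,3) = 35; x_4 ≥ 6 gives C(8,3) = 56. Together 295.
Add back pairs where two caps are both exceeded: 10 + 1 + 4 + 0 + 1 + 0 = 16.
By inclusion–exclusion the count is 364 − 295 + 16 = 85.

85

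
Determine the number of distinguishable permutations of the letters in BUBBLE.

Letter multiplicities in BUBBLE: B×3, E×1, L×1, U×1.
The number of distinct arrangements is 6!/(3!) = 720/6 = 120.

120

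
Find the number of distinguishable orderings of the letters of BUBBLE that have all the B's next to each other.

24

Treat the 3 copies of B as a single block. The multiset to arrange is then {BBB, E, L, U}, 4 items in all.
All 4 items are distinct, so there are (4)! = 24 arrangements.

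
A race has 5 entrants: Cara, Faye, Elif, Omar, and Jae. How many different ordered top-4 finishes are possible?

120

There are 5 choices for 1st place, 4 for 2nd, and so on down to 2 for position 4.
That gives 5 × 4 × 3 × 2 = 120.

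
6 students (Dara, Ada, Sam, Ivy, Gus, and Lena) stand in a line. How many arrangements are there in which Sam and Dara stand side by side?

240

Treat {Sam, Dara} as a single unit. There are 5 units to order, and the pair itself can be ordered 2 ways.
That gives 2 × 5! = 2 × 120 = 240.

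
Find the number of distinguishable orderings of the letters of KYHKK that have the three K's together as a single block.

6

Treat the 3 copies of K as a single block. The multiset to arrange is then {KKK, H, Y}, 3 items in all.
All 3 items are distinct, so there are (3)! = 6 arrangements.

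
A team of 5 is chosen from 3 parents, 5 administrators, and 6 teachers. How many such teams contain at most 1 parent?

1452

Split by how many parents are chosen (0 through 1).
Sum: C(3,0)·C(11,5) + C(3,1)·C(11,4) = 462 + 990 = 1452.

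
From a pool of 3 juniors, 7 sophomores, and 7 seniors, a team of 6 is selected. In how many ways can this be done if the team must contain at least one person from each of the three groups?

Total 6-person selections from all 17: C(17,6) = 12376.
Subtract selections that omit an entire group: no juniors → C(14,6) = 3003; no sophomores → C(10,6) = 210; no seniors → C(10,6) = 210.
Add back selections omitting two groups (i.e. drawn from a single group): C(3,6) + C(7,6) + C(7,6) = 14.
By inclusion–exclusion: 12376 − 3423 + 14 = 8967.

8967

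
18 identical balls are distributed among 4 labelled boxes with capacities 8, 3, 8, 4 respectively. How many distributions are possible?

Without the upper bounds there are C(21,3) = 1330 ways to split 18 among 4 boxes.
Subtract solutions that violate a single cap (substitute x_i' = x_i − (cap_i+1)): x_1 ≥ 9 gives C(12,3) = 220; x_2 ≥ 4 gives C(17,3) = 680; x_3 ≥ 9 gives C(12,3) = 220; x_4 ≥ 5 gives C(16,3) = 560. Together 1680.
Add back pairs where two caps are both exceeded: 56 + 1 + 35 + 56 + 220 + 35 = 403.
Subtract triples: 0 + 1 + 0 + 1 = 2.
By inclusion–exclusion the count is 1330 − 1680 + 403 − 2 = 51.

51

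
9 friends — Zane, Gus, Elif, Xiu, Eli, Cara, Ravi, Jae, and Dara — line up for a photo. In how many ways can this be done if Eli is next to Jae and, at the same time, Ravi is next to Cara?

Treat {Eli,Jae} as one block (2 orders) and {Ravi,Cara} as another (2 orders).
That leaves 7 units to arrange: 2 × 2 × 7! = 4 × 5040 = 20160.

20160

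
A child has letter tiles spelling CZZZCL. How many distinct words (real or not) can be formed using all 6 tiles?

60

Letter multiplicities in CZZZCL: C×2, L×1, Z×3.
The number of distinct arrangements is 6!/(3!·2!) = 720/12 = 60.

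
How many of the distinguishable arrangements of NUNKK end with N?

12

Fix N in the last position and arrange the remaining 4 letters.
Those 4 letters have K appearing twice, giving (4)!/(2!) = 12.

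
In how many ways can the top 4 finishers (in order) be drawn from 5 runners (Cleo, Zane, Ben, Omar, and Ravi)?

There are 5 choices for 1st place, 4 for 2nd, and so on down to 2 for position 4.
That gives 5 × 4 × 3 × 2 = 120.

120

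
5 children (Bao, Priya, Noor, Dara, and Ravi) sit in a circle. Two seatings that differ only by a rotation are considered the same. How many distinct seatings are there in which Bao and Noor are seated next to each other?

12

Treat {Bao, Noor} as one unit (2 internal orders) and seat the resulting 4 units around the table: (3)! circular arrangements.
So 2 × (3)! = 2 × 6 = 12.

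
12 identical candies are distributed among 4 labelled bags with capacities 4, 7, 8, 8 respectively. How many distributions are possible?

Ignoring the caps, the number of non-negative solutions to x_1+…+x_4 = 12 is C(15,3) = 455.
Subtract solutions that violate a single cap (substitute x_i' = x_i − (cap_i+1)): x_1 ≥ 5 gives C(10,3) = 120; x_2 ≥ 8 gives C(7,3) = 35; x_3 ≥ 9 gives C(6,3) = 20; x_4 ≥ 9 gives C(6,3) = 20. Together 195.
No two caps can be exceeded simultaneously, so the pair terms are all 0.
By inclusion–exclusion the count is 455 − 195 + 0 = 260.

260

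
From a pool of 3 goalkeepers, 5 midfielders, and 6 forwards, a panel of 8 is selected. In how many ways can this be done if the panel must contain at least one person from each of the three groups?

With no constraint there are C(14,8) = 3003 possible selections.
Selections missing a whole group: no goalkeepers → C(11,8) = 165; no midfielders → C(9,8) = 9; no forwards → C(8,8) = 1.
Add back selections omitting two groups (i.e. drawn from a single group): C(3,8) + C(5,8) + C(6,8) = 0.
By inclusion–exclusion: 3003 − 175 + 0 = 2828.

2828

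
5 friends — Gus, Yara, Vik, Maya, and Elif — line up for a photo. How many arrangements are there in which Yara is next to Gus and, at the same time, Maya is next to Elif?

24

Treat {Yara,Gus} as one block (2 orders) and {Maya,Elif} as another (2 orders).
That leaves 3 units to arrange: 2 × 2 × 3! = 4 × 6 = 24.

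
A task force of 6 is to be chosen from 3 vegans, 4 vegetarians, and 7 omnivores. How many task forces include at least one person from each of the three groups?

2331

With no constraint there are C(14,6) = 3003 possible selections.
Selections missing a whole group: no vegans → C(11,6) = 462; no vegetarians → C(10,6) = 210; no omnivores → C(7,6) = 7.
Add back selections omitting two groups (i.e. drawn from a single group): C(3,6) + C(4,6) + C(7,6) = 7.
By inclusion–exclusion: 3003 − 679 + 7 = 2331.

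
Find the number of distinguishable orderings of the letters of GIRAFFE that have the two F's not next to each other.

1800

There are 7!/(2!) = 2520 arrangements of GIRAFFE in total.
If the two F's are adjacent, glue them into one block, leaving 6 items to arrange: (6)! = 720 ways.
Hence 2520 − 720 = 1800.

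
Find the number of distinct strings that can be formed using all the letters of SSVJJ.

SSVJJ has 5 letters with J appearing twice and S appearing twice.
Dividing 5! = 120 by 2!·2! = 4 for the repeated letters gives 30.

30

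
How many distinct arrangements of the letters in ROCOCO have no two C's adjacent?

40

There are 6!/(3!·2!) = 60 arrangements of ROCOCO in total.
Arrangements with the C's together: treat CC as one letter, giving (5)!/(3!) = 20.
Hence 60 − 20 = 40.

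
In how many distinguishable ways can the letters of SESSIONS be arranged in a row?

Letter multiplicities in SESSIONS: E×1, I×1, N×1, O×1, S×4.
The number of distinct arrangements is 8!/(4!) = 40320/24 = 1680.

1680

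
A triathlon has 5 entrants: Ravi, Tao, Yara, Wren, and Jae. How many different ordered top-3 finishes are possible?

60

This is an ordered selection of 3 from 5: P(5,3).
That gives 5 × 4 × 3 = 60.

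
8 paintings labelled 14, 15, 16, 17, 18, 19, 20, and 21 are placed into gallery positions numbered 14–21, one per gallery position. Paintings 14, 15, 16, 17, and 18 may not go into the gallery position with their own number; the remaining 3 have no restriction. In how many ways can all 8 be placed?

Let Aᵢ (for 14 ≤ i ≤ 18) be the placements that put painting i in its forbidden gallery position. Any j of these fix j positions, leaving (8−j)! ways to fill the rest, and there are C(5,j) ways to pick which j.
By inclusion–exclusion, the number of valid placements is Σ_{j=0}^{5} (−1)^j C(5,j)·(8−j)!.
Computing: 40320 − 25200 + 7200 − 1200 + 120 − 6 = 21234.

21234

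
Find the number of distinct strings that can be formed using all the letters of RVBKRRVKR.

3780

Letter multiplicities in RVBKRRVKR: B×1, K×2, R×4, V×2.
Dividing 9! = 362880 by 4!·2!·2! = 96 for the repeated letters gives 3780.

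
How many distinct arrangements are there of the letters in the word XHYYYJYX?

The 8 letters of XHYYYJYX have repeats: X appearing twice and Y appearing 4 times.
Dividing 8! = 40320 by 4!·2! = 48 for the repeated letters gives 840.

840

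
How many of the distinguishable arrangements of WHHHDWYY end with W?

With the last slot taken by W, it remains to arrange the other 7 letters (HHHDWYY).
Those 7 letters have H appearing 3 times and Y appearing twice, giving (7)!/(3!·2!) = 420.

420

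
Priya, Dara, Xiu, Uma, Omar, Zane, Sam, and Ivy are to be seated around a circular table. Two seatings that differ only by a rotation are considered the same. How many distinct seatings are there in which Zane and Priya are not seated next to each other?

3600

All circular seatings of 8 people number (7)! = 5040.
Seatings with Zane beside Priya: treat them as a block with 2 internal orders, giving 2 × (6)! = 1440.
Subtracting, 5040 − 1440 = 3600.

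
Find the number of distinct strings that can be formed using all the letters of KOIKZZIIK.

5040

KOIKZZIIK has 9 letters with I appearing 3 times, K appearing 3 times, and Z appearing twice.
Dividing 9! = 362880 by 3!·3!·2! = 72 for the repeated letters gives 5040.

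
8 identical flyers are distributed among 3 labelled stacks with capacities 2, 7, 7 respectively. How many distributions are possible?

Ignoring the caps, the number of non-negative solutions to x_1+…+x_3 = 8 is C(10,2) = 45.
Subtract solutions that violate a single cap (substitute x_i' = x_i − (cap_i+1)): x_1 ≥ 3 gives C(7,2) = 21; x_2 ≥ 8 gives C(2,2) = 1; x_3 ≥ 8 gives C(2,2) = 1. Together 23.
No two caps can be exceeded simultaneously, so the pair terms are all 0.
By inclusion–exclusion the count is 45 − 23 + 0 = 22.

22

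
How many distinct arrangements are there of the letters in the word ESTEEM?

ESTEEM has 6 letters with E appearing 3 times.
Dividing 6! = 720 by 3! = 6 for the repeated letters gives 120.

120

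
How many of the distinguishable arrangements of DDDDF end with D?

Fix D in the last position and arrange the remaining 4 letters.
Those 4 letters have D appearing 3 times, giving (4)!/(3!) = 4.

4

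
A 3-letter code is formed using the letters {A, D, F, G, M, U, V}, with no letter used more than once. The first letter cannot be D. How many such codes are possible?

180

The first letter has 7−1 = 6 choices (anything except D).
The remaining 2 letters are filled from the other 6 symbols without repetition: 6 × 5 = 30.
Total: 6 × 30 = 180.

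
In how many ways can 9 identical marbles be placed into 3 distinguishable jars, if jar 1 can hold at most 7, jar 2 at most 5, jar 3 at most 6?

36

Without the upper bounds there are C(11,2) = 55 ways to split 9 among 3 jars.
Subtract solutions that violate a single cap (substitute x_i' = x_i − (cap_i+1)): x_1 ≥ 8 gives C(3,2) = 3; x_2 ≥ 6 gives C(5,2) = 10; x_3 ≥ 7 gives C(4,2) = 6. Together 19.
No two caps can be exceeded simultaneously, so the pair terms are all 0.
By inclusion–exclusion the count is 55 − 19 + 0 = 36.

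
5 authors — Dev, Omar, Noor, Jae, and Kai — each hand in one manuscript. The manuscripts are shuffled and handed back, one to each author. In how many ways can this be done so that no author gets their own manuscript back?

Let Aᵢ be the assignments in which author i gets their own manuscript. We want the size of the complement of A₁∪…∪A_5.
By inclusion–exclusion this is Σ_{j=0}^{5} (−1)^j C(5,j)·(5−j)!.
Computing: 120 − 120 + 60 − 20 + 5 − 1 = 44.

44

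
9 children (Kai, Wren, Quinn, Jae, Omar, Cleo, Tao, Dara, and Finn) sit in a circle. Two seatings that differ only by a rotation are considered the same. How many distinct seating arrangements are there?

Around a circle, 9 distinct people have 9!/9 = (8)! = 40320 rotationally distinct seatings.

40320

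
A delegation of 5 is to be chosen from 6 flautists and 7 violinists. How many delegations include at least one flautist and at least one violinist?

Unrestricted: C(13,5) = 1287 ways to pick any 5 of the 13.
Subtract selections that omit an entire group: no flautists → C(7,5) = 21; no violinists → C(6,5) = 6.
Both groups omitted at once is impossible, so 1287 − 27 = 1260.

1260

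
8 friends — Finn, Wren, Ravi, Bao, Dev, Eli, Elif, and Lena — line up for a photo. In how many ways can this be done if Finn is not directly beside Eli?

30240

There are 8! = 40320 arrangements in all. If Finn and Eli are adjacent, merging them into one block gives 2·(7)! = 10080 arrangements.
Complementary counting: 40320 − 10080 = 30240.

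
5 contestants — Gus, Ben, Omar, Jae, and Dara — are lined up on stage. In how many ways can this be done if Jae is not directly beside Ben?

There are 5! = 120 arrangements in all. If Jae and Ben are adjacent, merging them into one block gives 2·(4)! = 48 arrangements.
So 120 − 48 = 72 arrangements keep them apart.

72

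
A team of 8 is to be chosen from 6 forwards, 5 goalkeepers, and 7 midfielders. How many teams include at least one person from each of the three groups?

41811

Total 8-person selections from all 18: C(18,8) = 43758.
Subtract selections that omit an entire group: no forwards → C(12,8) = 495; no goalkeepers → C(13,8) = 1287; no midfielders → C(11,8) = 165.
Add back selections omitting two groups (i.e. drawn from a single group): C(6,8) + C(5,8) + C(7,8) = 0.
By inclusion–exclusion: 43758 − 1947 + 0 = 41811.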